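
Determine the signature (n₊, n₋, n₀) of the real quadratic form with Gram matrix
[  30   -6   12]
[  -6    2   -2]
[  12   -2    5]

Answer: (2, 0, 1)

Derivation:
step 0: pivot 30 → sign +
step 1: pivot 4/5 → sign +
step 2: row/col 2 already zero → sign 0
signature = (2, 0, 1)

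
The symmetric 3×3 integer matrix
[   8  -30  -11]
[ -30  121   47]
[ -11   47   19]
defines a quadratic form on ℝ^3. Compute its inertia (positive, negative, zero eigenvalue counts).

step 0: pivot 8 → sign +
step 1: pivot 17/2 → sign +
step 2: pivot -1/68 → sign −
signature = (2, 1, 0)

Answer: (2, 1, 0)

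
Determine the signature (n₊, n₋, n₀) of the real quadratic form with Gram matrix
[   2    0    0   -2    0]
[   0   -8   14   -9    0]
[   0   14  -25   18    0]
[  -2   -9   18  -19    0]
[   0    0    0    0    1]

Answer: (2, 3, 0)

Derivation:
step 0: pivot 2 → sign +
step 1: pivot -8 → sign −
step 2: pivot -1/2 → sign −
step 3: pivot -3/4 → sign −
step 4: pivot 1 → sign +
signature = (2, 3, 0)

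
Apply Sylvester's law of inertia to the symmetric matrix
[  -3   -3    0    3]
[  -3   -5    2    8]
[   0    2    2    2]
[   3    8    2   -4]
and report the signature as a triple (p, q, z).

Answer: (1, 3, 0)

Derivation:
step 0: pivot -3 → sign −
step 1: pivot -2 → sign −
step 2: pivot 4 → sign +
step 3: pivot -3/4 → sign −
signature = (1, 3, 0)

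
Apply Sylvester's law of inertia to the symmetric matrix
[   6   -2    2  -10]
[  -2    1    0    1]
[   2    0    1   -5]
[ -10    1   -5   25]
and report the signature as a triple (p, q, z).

Answer: (3, 1, 0)

Derivation:
step 0: pivot 6 → sign +
step 1: pivot 1/3 → sign +
step 2: pivot -1 → sign −
step 3: pivot 1 → sign +
signature = (3, 1, 0)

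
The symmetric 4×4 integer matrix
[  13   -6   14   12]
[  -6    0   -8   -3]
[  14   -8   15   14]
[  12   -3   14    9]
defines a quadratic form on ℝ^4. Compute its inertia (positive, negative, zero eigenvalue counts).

Answer: (3, 1, 0)

Derivation:
step 0: pivot 13 → sign +
step 1: pivot -36/13 → sign −
step 2: pivot 7/9 → sign +
step 3: pivot 3/28 → sign +
signature = (3, 1, 0)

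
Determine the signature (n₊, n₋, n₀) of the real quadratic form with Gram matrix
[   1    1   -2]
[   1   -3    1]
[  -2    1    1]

Answer: (1, 2, 0)

Derivation:
step 0: pivot 1 → sign +
step 1: pivot -4 → sign −
step 2: pivot -3/4 → sign −
signature = (1, 2, 0)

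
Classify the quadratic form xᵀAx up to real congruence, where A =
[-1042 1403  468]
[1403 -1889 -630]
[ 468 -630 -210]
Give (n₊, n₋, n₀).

step 0: pivot -1042 → sign −
step 1: pivot 71/1042 → sign +
step 2: pivot -6/71 → sign −
signature = (1, 2, 0)

Answer: (1, 2, 0)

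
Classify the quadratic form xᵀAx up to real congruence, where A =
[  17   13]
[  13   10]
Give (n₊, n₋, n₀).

Answer: (2, 0, 0)

Derivation:
step 0: pivot 17 → sign +
step 1: pivot 1/17 → sign +
signature = (2, 0, 0)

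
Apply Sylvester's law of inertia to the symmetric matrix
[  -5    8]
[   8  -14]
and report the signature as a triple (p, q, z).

step 0: pivot -5 → sign −
step 1: pivot -6/5 → sign −
signature = (0, 2, 0)

Answer: (0, 2, 0)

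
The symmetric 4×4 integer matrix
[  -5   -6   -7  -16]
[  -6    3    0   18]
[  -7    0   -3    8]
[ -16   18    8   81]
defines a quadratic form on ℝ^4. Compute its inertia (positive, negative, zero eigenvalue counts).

step 0: pivot -5 → sign −
step 1: pivot 51/5 → sign +
step 2: pivot -2/17 → sign −
step 3: pivot -3 → sign −
signature = (1, 3, 0)

Answer: (1, 3, 0)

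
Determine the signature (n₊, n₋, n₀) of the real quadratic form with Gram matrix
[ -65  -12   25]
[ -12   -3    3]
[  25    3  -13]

step 0: pivot -65 → sign −
step 1: pivot -51/65 → sign −
step 2: pivot -1/17 → sign −
signature = (0, 3, 0)

Answer: (0, 3, 0)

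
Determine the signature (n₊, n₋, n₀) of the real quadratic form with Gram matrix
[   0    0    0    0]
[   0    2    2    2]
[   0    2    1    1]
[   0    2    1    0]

step 0: pivot 2 → sign +
step 1: pivot -1 → sign −
step 2: pivot -1 → sign −
step 3: row/col 3 already zero → sign 0
signature = (1, 2, 1)

Answer: (1, 2, 1)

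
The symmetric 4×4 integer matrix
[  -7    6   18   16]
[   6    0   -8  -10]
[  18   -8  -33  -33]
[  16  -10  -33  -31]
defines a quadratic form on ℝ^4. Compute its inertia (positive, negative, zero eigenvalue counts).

step 0: pivot -7 → sign −
step 1: pivot 36/7 → sign +
step 2: pivot 23/9 → sign +
step 3: pivot -3/23 → sign −
signature = (2, 2, 0)

Answer: (2, 2, 0)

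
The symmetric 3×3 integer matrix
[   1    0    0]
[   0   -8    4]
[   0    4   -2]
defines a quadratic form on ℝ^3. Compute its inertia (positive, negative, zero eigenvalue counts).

step 0: pivot 1 → sign +
step 1: pivot -8 → sign −
step 2: row/col 2 already zero → sign 0
signature = (1, 1, 1)

Answer: (1, 1, 1)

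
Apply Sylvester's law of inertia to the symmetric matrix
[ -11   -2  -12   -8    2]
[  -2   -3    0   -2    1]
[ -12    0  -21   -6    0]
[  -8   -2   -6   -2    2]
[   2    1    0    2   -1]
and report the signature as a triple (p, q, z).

Answer: (1, 4, 0)

Derivation:
step 0: pivot -11 → sign −
step 1: pivot -29/11 → sign −
step 2: pivot -177/29 → sign −
step 3: pivot 282/59 → sign +
step 4: pivot -2/47 → sign −
signature = (1, 4, 0)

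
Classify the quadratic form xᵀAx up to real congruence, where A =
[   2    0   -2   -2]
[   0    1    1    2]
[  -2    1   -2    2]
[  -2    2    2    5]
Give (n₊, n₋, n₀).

Answer: (2, 2, 0)

Derivation:
step 0: pivot 2 → sign +
step 1: pivot 1 → sign +
step 2: pivot -5 → sign −
step 3: pivot -1/5 → sign −
signature = (2, 2, 0)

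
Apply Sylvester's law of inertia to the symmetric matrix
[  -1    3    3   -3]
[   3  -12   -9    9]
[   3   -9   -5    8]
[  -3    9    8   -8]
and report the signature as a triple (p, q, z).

step 0: pivot -1 → sign −
step 1: pivot -3 → sign −
step 2: pivot 4 → sign +
step 3: pivot 3/4 → sign +
signature = (2, 2, 0)

Answer: (2, 2, 0)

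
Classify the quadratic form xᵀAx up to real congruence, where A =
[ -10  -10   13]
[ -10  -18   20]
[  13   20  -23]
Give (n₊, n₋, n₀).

step 0: pivot -10 → sign −
step 1: pivot -8 → sign −
step 2: pivot 1/40 → sign +
signature = (1, 2, 0)

Answer: (1, 2, 0)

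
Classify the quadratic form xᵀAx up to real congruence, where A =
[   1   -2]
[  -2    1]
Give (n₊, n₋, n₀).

Answer: (1, 1, 0)

Derivation:
step 0: pivot 1 → sign +
step 1: pivot -3 → sign −
signature = (1, 1, 0)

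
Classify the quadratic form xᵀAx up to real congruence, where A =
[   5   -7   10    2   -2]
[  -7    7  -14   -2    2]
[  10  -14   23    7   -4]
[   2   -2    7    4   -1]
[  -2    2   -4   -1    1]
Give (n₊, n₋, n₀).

step 0: pivot 5 → sign +
step 1: pivot -14/5 → sign −
step 2: pivot 3 → sign +
step 3: pivot 3/7 → sign +
step 4: row/col 4 already zero → sign 0
signature = (3, 1, 1)

Answer: (3, 1, 1)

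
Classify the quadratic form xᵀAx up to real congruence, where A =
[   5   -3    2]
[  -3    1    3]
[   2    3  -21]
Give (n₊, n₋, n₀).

step 0: pivot 5 → sign +
step 1: pivot -4/5 → sign −
step 2: pivot 1/4 → sign +
signature = (2, 1, 0)

Answer: (2, 1, 0)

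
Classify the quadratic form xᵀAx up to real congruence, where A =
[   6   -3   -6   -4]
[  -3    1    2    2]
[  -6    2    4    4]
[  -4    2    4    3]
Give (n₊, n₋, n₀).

step 0: pivot 6 → sign +
step 1: pivot -1/2 → sign −
step 2: pivot 1/3 → sign +
step 3: row/col 3 already zero → sign 0
signature = (2, 1, 1)

Answer: (2, 1, 1)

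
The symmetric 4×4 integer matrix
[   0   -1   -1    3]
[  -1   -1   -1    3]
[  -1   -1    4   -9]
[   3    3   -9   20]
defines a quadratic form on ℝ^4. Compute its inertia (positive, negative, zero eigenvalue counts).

Answer: (3, 1, 0)

Derivation:
step 0: pivot -1 → sign −
step 1: pivot 1 → sign +
step 2: pivot 5 → sign +
step 3: pivot 1/5 → sign +
signature = (3, 1, 0)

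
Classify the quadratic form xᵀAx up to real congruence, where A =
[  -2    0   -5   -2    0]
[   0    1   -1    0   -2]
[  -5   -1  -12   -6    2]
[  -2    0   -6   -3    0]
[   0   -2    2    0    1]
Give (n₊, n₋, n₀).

step 0: pivot -2 → sign −
step 1: pivot 1 → sign +
step 2: pivot -1/2 → sign −
step 3: pivot 1 → sign +
step 4: pivot -3 → sign −
signature = (2, 3, 0)

Answer: (2, 3, 0)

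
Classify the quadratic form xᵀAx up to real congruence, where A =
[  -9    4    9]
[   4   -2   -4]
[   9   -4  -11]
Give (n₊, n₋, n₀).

Answer: (0, 3, 0)

Derivation:
step 0: pivot -9 → sign −
step 1: pivot -2/9 → sign −
step 2: pivot -2 → sign −
signature = (0, 3, 0)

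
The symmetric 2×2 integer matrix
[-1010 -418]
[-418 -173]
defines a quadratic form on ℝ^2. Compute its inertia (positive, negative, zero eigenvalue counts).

Answer: (0, 2, 0)

Derivation:
step 0: pivot -1010 → sign −
step 1: pivot -3/505 → sign −
signature = (0, 2, 0)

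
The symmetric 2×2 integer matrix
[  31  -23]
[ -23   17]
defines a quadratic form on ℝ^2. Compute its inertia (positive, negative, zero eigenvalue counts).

step 0: pivot 31 → sign +
step 1: pivot -2/31 → sign −
signature = (1, 1, 0)

Answer: (1, 1, 0)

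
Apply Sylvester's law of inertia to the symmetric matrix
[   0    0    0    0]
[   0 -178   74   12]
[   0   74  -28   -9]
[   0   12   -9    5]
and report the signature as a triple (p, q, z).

Answer: (1, 2, 1)

Derivation:
step 0: pivot -178 → sign −
step 1: pivot 246/89 → sign +
step 2: pivot -1/82 → sign −
step 3: row/col 3 already zero → sign 0
signature = (1, 2, 1)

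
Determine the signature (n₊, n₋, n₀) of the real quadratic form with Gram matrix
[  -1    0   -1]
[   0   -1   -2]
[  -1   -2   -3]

Answer: (1, 2, 0)

Derivation:
step 0: pivot -1 → sign −
step 1: pivot -1 → sign −
step 2: pivot 2 → sign +
signature = (1, 2, 0)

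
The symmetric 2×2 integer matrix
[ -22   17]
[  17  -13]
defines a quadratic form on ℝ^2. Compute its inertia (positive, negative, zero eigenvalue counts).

step 0: pivot -22 → sign −
step 1: pivot 3/22 → sign +
signature = (1, 1, 0)

Answer: (1, 1, 0)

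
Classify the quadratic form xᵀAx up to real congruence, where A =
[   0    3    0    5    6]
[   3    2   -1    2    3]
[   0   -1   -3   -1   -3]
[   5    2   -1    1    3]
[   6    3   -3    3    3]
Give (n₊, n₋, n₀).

step 0: pivot 2 → sign +
step 1: pivot -9/2 → sign −
step 2: pivot -3 → sign −
step 3: pivot 1/27 → sign +
step 4: pivot -6 → sign −
signature = (2, 3, 0)

Answer: (2, 3, 0)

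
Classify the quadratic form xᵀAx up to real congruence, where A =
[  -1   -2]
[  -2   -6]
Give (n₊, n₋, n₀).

step 0: pivot -1 → sign −
step 1: pivot -2 → sign −
signature = (0, 2, 0)

Answer: (0, 2, 0)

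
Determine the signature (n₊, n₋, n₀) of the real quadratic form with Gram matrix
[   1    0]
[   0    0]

step 0: pivot 1 → sign +
step 1: row/col 1 already zero → sign 0
signature = (1, 0, 1)

Answer: (1, 0, 1)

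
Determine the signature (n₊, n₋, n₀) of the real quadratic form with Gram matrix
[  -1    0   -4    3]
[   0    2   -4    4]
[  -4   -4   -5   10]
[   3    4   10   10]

step 0: pivot -1 → sign −
step 1: pivot 2 → sign +
step 2: pivot 3 → sign +
step 3: pivot -1 → sign −
signature = (2, 2, 0)

Answer: (2, 2, 0)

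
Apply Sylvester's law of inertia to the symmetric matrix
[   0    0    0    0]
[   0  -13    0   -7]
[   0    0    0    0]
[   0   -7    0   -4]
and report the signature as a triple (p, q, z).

Answer: (0, 2, 2)

Derivation:
step 0: pivot -13 → sign −
step 1: pivot -3/13 → sign −
step 2: row/col 2 already zero → sign 0
step 3: row/col 3 already zero → sign 0
signature = (0, 2, 2)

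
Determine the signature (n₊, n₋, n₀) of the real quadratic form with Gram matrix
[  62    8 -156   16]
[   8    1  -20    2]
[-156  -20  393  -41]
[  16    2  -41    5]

step 0: pivot 62 → sign +
step 1: pivot -1/31 → sign −
step 2: pivot 1 → sign +
step 3: row/col 3 already zero → sign 0
signature = (2, 1, 1)

Answer: (2, 1, 1)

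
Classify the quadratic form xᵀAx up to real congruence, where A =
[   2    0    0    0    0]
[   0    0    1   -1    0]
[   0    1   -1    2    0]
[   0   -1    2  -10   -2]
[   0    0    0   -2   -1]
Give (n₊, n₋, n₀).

step 0: pivot 2 → sign +
step 1: pivot -1 → sign −
step 2: pivot 1 → sign +
step 3: pivot -7 → sign −
step 4: pivot -3/7 → sign −
signature = (2, 3, 0)

Answer: (2, 3, 0)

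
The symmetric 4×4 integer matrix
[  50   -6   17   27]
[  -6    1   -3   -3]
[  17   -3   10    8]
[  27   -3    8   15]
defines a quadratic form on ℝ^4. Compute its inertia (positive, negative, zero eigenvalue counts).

step 0: pivot 50 → sign +
step 1: pivot 7/25 → sign +
step 2: pivot 13/14 → sign +
step 3: pivot 1/13 → sign +
signature = (4, 0, 0)

Answer: (4, 0, 0)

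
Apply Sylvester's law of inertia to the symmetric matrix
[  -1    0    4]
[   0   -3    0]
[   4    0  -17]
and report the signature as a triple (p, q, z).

Answer: (0, 3, 0)

Derivation:
step 0: pivot -1 → sign −
step 1: pivot -3 → sign −
step 2: pivot -1 → sign −
signature = (0, 3, 0)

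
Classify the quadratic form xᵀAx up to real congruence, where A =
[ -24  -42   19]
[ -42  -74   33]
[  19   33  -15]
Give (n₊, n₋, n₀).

Answer: (1, 2, 0)

Derivation:
step 0: pivot -24 → sign −
step 1: pivot -1/2 → sign −
step 2: pivot 1/6 → sign +
signature = (1, 2, 0)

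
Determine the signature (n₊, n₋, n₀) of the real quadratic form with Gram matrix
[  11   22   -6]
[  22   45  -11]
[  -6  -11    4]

Answer: (2, 1, 0)

Derivation:
step 0: pivot 11 → sign +
step 1: pivot 1 → sign +
step 2: pivot -3/11 → sign −
signature = (2, 1, 0)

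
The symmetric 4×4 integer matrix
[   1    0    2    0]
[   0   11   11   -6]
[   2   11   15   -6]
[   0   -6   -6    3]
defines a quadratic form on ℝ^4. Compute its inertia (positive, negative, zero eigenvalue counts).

step 0: pivot 1 → sign +
step 1: pivot 11 → sign +
step 2: pivot -3/11 → sign −
step 3: row/col 3 already zero → sign 0
signature = (2, 1, 1)

Answer: (2, 1, 1)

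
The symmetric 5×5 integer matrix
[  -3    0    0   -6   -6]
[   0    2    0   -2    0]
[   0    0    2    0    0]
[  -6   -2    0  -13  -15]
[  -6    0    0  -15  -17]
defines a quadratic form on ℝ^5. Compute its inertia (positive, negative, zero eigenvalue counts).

step 0: pivot -3 → sign −
step 1: pivot 2 → sign +
step 2: pivot 2 → sign +
step 3: pivot -3 → sign −
step 4: pivot -2 → sign −
signature = (2, 3, 0)

Answer: (2, 3, 0)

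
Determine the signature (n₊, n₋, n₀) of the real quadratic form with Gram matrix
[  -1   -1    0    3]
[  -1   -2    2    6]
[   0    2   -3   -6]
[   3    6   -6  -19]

step 0: pivot -1 → sign −
step 1: pivot -1 → sign −
step 2: pivot 1 → sign +
step 3: pivot -1 → sign −
signature = (1, 3, 0)

Answer: (1, 3, 0)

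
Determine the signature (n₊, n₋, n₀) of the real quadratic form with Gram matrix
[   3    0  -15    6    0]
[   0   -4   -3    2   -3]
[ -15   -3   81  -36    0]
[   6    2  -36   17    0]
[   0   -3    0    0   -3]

step 0: pivot 3 → sign +
step 1: pivot -4 → sign −
step 2: pivot 33/4 → sign +
step 3: pivot -9/11 → sign −
step 4: pivot -1 → sign −
signature = (2, 3, 0)

Answer: (2, 3, 0)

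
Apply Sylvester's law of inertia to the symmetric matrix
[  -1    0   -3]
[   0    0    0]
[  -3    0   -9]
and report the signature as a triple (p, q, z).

Answer: (0, 1, 2)

Derivation:
step 0: pivot -1 → sign −
step 1: row/col 1 already zero → sign 0
step 2: row/col 2 already zero → sign 0
signature = (0, 1, 2)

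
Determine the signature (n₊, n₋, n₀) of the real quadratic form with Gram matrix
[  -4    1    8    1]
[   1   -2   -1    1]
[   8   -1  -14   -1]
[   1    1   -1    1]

Answer: (2, 2, 0)

Derivation:
step 0: pivot -4 → sign −
step 1: pivot -7/4 → sign −
step 2: pivot 18/7 → sign +
step 3: pivot 1 → sign +
signature = (2, 2, 0)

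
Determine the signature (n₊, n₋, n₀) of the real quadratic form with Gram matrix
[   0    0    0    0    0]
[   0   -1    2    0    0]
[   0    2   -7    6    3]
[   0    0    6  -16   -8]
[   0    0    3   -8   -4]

step 0: pivot -1 → sign −
step 1: pivot -3 → sign −
step 2: pivot -4 → sign −
step 3: row/col 3 already zero → sign 0
step 4: row/col 4 already zero → sign 0
signature = (0, 3, 2)

Answer: (0, 3, 2)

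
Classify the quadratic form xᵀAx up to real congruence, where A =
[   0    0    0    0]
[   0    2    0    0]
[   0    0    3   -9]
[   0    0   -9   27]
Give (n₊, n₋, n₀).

Answer: (2, 0, 2)

Derivation:
step 0: pivot 2 → sign +
step 1: pivot 3 → sign +
step 2: row/col 2 already zero → sign 0
step 3: row/col 3 already zero → sign 0
signature = (2, 0, 2)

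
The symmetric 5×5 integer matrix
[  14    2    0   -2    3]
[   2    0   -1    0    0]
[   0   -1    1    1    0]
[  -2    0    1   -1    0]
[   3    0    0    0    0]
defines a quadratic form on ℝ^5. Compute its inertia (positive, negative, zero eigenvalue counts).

Answer: (2, 3, 0)

Derivation:
step 0: pivot 14 → sign +
step 1: pivot -2/7 → sign −
step 2: pivot 9/2 → sign +
step 3: pivot -1 → sign −
step 4: pivot -1/2 → sign −
signature = (2, 3, 0)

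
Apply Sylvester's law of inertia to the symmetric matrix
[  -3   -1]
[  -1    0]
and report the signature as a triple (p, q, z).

step 0: pivot -3 → sign −
step 1: pivot 1/3 → sign +
signature = (1, 1, 0)

Answer: (1, 1, 0)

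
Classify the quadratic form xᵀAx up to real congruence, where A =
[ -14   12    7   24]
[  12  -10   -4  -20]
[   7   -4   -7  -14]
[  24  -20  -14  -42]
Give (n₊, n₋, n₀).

Answer: (2, 2, 0)

Derivation:
step 0: pivot -14 → sign −
step 1: pivot 2/7 → sign +
step 2: pivot -35/2 → sign −
step 3: pivot 2/35 → sign +
signature = (2, 2, 0)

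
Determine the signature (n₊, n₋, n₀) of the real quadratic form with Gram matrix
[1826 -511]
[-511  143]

step 0: pivot 1826 → sign +
step 1: pivot -3/1826 → sign −
signature = (1, 1, 0)

Answer: (1, 1, 0)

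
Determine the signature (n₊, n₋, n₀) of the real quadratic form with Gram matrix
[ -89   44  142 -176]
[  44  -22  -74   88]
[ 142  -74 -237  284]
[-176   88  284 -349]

step 0: pivot -89 → sign −
step 1: pivot -22/89 → sign −
step 2: pivot 527/11 → sign +
step 3: pivot -3/527 → sign −
signature = (1, 3, 0)

Answer: (1, 3, 0)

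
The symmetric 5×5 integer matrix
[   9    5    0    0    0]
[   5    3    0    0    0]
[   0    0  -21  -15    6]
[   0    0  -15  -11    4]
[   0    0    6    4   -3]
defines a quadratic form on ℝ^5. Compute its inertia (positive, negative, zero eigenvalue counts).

step 0: pivot 9 → sign +
step 1: pivot 2/9 → sign +
step 2: pivot -21 → sign −
step 3: pivot -2/7 → sign −
step 4: pivot -1 → sign −
signature = (2, 3, 0)

Answer: (2, 3, 0)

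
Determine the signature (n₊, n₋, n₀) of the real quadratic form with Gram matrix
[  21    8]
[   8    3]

Answer: (1, 1, 0)

Derivation:
step 0: pivot 21 → sign +
step 1: pivot -1/21 → sign −
signature = (1, 1, 0)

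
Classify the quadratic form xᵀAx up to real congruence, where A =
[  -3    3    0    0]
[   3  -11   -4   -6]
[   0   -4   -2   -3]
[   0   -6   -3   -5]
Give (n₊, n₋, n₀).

Answer: (0, 3, 1)

Derivation:
step 0: pivot -3 → sign −
step 1: pivot -8 → sign −
step 2: pivot -1/2 → sign −
step 3: row/col 3 already zero → sign 0
signature = (0, 3, 1)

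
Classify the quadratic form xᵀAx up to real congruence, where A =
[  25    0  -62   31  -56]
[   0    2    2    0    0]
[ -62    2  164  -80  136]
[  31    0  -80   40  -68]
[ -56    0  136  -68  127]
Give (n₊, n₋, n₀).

Answer: (5, 0, 0)

Derivation:
step 0: pivot 25 → sign +
step 1: pivot 2 → sign +
step 2: pivot 206/25 → sign +
step 3: pivot 39/103 → sign +
step 4: pivot 3/13 → sign +
signature = (5, 0, 0)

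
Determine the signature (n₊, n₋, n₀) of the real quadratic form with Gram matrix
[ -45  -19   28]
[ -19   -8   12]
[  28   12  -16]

step 0: pivot -45 → sign −
step 1: pivot 1/45 → sign +
step 2: row/col 2 already zero → sign 0
signature = (1, 1, 1)

Answer: (1, 1, 1)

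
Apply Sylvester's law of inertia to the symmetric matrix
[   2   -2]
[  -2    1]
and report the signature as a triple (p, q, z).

Answer: (1, 1, 0)

Derivation:
step 0: pivot 2 → sign +
step 1: pivot -1 → sign −
signature = (1, 1, 0)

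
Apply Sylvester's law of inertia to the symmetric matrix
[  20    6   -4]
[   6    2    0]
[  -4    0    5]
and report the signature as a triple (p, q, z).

Answer: (2, 1, 0)

Derivation:
step 0: pivot 20 → sign +
step 1: pivot 1/5 → sign +
step 2: pivot -3 → sign −
signature = (2, 1, 0)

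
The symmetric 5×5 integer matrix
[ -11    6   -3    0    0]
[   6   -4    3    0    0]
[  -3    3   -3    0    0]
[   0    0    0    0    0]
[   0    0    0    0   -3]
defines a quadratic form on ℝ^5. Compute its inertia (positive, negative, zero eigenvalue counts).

Answer: (1, 3, 1)

Derivation:
step 0: pivot -11 → sign −
step 1: pivot -8/11 → sign −
step 2: pivot 3/8 → sign +
step 3: pivot -3 → sign −
step 4: row/col 4 already zero → sign 0
signature = (1, 3, 1)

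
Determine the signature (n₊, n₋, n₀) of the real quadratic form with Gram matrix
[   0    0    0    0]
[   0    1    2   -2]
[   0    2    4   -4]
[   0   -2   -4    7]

step 0: pivot 1 → sign +
step 1: pivot 3 → sign +
step 2: row/col 2 already zero → sign 0
step 3: row/col 3 already zero → sign 0
signature = (2, 0, 2)

Answer: (2, 0, 2)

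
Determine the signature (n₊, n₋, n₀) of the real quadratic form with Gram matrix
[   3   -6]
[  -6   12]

Answer: (1, 0, 1)

Derivation:
step 0: pivot 3 → sign +
step 1: row/col 1 already zero → sign 0
signature = (1, 0, 1)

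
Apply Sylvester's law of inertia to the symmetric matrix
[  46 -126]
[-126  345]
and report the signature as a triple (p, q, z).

Answer: (1, 1, 0)

Derivation:
step 0: pivot 46 → sign +
step 1: pivot -3/23 → sign −
signature = (1, 1, 0)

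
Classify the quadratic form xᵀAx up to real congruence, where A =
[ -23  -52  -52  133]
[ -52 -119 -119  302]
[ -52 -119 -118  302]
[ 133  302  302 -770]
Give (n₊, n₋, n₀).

step 0: pivot -23 → sign −
step 1: pivot -33/23 → sign −
step 2: pivot 1 → sign +
step 3: pivot 3/11 → sign +
signature = (2, 2, 0)

Answer: (2, 2, 0)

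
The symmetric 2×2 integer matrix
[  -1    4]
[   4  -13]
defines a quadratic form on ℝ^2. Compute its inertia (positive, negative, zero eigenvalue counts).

step 0: pivot -1 → sign −
step 1: pivot 3 → sign +
signature = (1, 1, 0)

Answer: (1, 1, 0)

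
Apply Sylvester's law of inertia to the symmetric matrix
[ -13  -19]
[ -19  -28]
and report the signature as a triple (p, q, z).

Answer: (0, 2, 0)

Derivation:
step 0: pivot -13 → sign −
step 1: pivot -3/13 → sign −
signature = (0, 2, 0)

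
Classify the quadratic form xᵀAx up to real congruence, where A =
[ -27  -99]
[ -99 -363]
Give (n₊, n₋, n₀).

step 0: pivot -27 → sign −
step 1: row/col 1 already zero → sign 0
signature = (0, 1, 1)

Answer: (0, 1, 1)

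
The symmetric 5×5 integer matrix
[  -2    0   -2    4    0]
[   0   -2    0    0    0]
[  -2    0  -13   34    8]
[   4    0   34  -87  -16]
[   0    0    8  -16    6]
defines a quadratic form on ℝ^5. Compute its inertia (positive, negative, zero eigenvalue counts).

Answer: (1, 4, 0)

Derivation:
step 0: pivot -2 → sign −
step 1: pivot -2 → sign −
step 2: pivot -11 → sign −
step 3: pivot 31/11 → sign +
step 4: pivot -6/31 → sign −
signature = (1, 4, 0)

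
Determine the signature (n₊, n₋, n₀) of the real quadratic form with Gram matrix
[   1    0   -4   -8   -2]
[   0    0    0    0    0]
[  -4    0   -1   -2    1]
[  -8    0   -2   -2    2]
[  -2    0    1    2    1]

step 0: pivot 1 → sign +
step 1: pivot -17 → sign −
step 2: pivot 2 → sign +
step 3: pivot -2/17 → sign −
step 4: row/col 4 already zero → sign 0
signature = (2, 2, 1)

Answer: (2, 2, 1)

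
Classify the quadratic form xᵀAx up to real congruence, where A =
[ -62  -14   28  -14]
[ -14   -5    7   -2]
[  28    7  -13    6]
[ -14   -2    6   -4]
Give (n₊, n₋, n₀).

step 0: pivot -62 → sign −
step 1: pivot -57/31 → sign −
step 2: pivot -2/19 → sign −
step 3: row/col 3 already zero → sign 0
signature = (0, 3, 1)

Answer: (0, 3, 1)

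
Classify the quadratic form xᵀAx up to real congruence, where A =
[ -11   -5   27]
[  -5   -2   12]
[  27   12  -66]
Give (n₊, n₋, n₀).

Answer: (1, 1, 1)

Derivation:
step 0: pivot -11 → sign −
step 1: pivot 3/11 → sign +
step 2: row/col 2 already zero → sign 0
signature = (1, 1, 1)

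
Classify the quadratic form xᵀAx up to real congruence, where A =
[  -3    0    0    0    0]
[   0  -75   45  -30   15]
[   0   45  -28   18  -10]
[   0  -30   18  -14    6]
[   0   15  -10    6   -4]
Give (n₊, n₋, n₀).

Answer: (0, 4, 1)

Derivation:
step 0: pivot -3 → sign −
step 1: pivot -75 → sign −
step 2: pivot -1 → sign −
step 3: pivot -2 → sign −
step 4: row/col 4 already zero → sign 0
signature = (0, 4, 1)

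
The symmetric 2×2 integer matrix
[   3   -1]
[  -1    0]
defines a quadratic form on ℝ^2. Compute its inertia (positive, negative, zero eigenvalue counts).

step 0: pivot 3 → sign +
step 1: pivot -1/3 → sign −
signature = (1, 1, 0)

Answer: (1, 1, 0)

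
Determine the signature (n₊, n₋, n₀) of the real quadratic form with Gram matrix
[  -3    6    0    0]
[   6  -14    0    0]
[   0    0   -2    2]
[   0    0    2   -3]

step 0: pivot -3 → sign −
step 1: pivot -2 → sign −
step 2: pivot -2 → sign −
step 3: pivot -1 → sign −
signature = (0, 4, 0)

Answer: (0, 4, 0)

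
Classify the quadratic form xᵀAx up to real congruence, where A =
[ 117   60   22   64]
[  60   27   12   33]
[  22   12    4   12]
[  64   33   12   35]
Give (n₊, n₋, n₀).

Answer: (1, 1, 2)

Derivation:
step 0: pivot 117 → sign +
step 1: pivot -49/13 → sign −
step 2: row/col 2 already zero → sign 0
step 3: row/col 3 already zero → sign 0
signature = (1, 1, 2)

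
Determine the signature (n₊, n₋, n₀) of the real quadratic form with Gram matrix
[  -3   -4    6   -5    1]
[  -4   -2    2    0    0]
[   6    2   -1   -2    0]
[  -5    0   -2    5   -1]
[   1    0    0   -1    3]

Answer: (3, 1, 1)

Derivation:
step 0: pivot -3 → sign −
step 1: pivot 10/3 → sign +
step 2: pivot 1/5 → sign +
step 3: pivot 2 → sign +
step 4: row/col 4 already zero → sign 0
signature = (3, 1, 1)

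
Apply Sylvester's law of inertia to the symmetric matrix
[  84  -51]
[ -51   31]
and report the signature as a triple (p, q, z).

Answer: (2, 0, 0)

Derivation:
step 0: pivot 84 → sign +
step 1: pivot 1/28 → sign +
signature = (2, 0, 0)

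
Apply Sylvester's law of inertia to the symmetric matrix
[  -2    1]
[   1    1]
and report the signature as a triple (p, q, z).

Answer: (1, 1, 0)

Derivation:
step 0: pivot -2 → sign −
step 1: pivot 3/2 → sign +
signature = (1, 1, 0)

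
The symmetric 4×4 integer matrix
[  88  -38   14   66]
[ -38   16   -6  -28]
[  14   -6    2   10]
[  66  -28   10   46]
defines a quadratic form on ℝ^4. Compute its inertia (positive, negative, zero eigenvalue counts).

step 0: pivot 88 → sign +
step 1: pivot -9/22 → sign −
step 2: pivot -2/9 → sign −
step 3: pivot -2 → sign −
signature = (1, 3, 0)

Answer: (1, 3, 0)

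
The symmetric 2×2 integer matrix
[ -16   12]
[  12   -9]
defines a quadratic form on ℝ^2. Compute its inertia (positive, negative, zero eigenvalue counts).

Answer: (0, 1, 1)

Derivation:
step 0: pivot -16 → sign −
step 1: row/col 1 already zero → sign 0
signature = (0, 1, 1)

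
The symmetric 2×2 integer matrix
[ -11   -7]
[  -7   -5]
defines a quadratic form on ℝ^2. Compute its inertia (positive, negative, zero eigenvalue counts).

Answer: (0, 2, 0)

Derivation:
step 0: pivot -11 → sign −
step 1: pivot -6/11 → sign −
signature = (0, 2, 0)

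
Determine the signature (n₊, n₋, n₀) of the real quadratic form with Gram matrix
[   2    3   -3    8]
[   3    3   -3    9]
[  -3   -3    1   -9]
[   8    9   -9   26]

Answer: (1, 2, 1)

Derivation:
step 0: pivot 2 → sign +
step 1: pivot -3/2 → sign −
step 2: pivot -2 → sign −
step 3: row/col 3 already zero → sign 0
signature = (1, 2, 1)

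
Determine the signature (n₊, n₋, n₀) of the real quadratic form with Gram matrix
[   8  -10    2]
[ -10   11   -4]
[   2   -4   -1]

Answer: (1, 1, 1)

Derivation:
step 0: pivot 8 → sign +
step 1: pivot -3/2 → sign −
step 2: row/col 2 already zero → sign 0
signature = (1, 1, 1)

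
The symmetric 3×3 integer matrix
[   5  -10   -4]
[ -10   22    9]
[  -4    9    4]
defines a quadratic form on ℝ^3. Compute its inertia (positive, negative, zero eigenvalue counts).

Answer: (3, 0, 0)

Derivation:
step 0: pivot 5 → sign +
step 1: pivot 2 → sign +
step 2: pivot 3/10 → sign +
signature = (3, 0, 0)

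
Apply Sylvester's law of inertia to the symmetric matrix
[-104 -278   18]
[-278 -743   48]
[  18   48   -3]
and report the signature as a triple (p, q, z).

Answer: (1, 1, 1)

Derivation:
step 0: pivot -104 → sign −
step 1: pivot 3/26 → sign +
step 2: row/col 2 already zero → sign 0
signature = (1, 1, 1)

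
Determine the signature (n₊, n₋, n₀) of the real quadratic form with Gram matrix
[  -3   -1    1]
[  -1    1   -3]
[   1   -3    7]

Answer: (1, 2, 0)

Derivation:
step 0: pivot -3 → sign −
step 1: pivot 4/3 → sign +
step 2: pivot -1 → sign −
signature = (1, 2, 0)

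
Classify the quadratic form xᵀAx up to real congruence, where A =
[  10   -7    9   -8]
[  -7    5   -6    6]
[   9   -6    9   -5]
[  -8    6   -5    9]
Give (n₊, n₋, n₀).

step 0: pivot 10 → sign +
step 1: pivot 1/10 → sign +
step 2: pivot 1 → sign +
step 3: pivot -1 → sign −
signature = (3, 1, 0)

Answer: (3, 1, 0)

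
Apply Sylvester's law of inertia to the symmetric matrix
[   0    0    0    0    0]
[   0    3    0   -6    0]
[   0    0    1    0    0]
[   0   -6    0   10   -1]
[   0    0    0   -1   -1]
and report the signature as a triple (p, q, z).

Answer: (2, 2, 1)

Derivation:
step 0: pivot 3 → sign +
step 1: pivot 1 → sign +
step 2: pivot -2 → sign −
step 3: pivot -1/2 → sign −
step 4: row/col 4 already zero → sign 0
signature = (2, 2, 1)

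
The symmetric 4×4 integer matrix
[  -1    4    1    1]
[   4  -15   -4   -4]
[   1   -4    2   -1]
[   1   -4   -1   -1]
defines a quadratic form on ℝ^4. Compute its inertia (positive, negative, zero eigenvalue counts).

Answer: (2, 1, 1)

Derivation:
step 0: pivot -1 → sign −
step 1: pivot 1 → sign +
step 2: pivot 3 → sign +
step 3: row/col 3 already zero → sign 0
signature = (2, 1, 1)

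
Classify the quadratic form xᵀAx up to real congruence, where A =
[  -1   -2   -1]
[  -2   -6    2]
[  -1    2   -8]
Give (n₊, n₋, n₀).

Answer: (1, 2, 0)

Derivation:
step 0: pivot -1 → sign −
step 1: pivot -2 → sign −
step 2: pivot 1 → sign +
signature = (1, 2, 0)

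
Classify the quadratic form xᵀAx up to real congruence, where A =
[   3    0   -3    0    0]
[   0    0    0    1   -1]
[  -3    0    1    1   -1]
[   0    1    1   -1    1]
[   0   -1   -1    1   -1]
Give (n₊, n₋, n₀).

Answer: (2, 2, 1)

Derivation:
step 0: pivot 3 → sign +
step 1: pivot -2 → sign −
step 2: pivot -1/2 → sign −
step 3: pivot 2 → sign +
step 4: row/col 4 already zero → sign 0
signature = (2, 2, 1)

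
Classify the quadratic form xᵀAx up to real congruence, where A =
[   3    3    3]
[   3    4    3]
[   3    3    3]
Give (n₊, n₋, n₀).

step 0: pivot 3 → sign +
step 1: pivot 1 → sign +
step 2: row/col 2 already zero → sign 0
signature = (2, 0, 1)

Answer: (2, 0, 1)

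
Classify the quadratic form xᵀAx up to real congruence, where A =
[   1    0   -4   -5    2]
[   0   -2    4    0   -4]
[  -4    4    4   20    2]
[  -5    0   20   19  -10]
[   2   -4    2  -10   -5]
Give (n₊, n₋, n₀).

Answer: (1, 3, 1)

Derivation:
step 0: pivot 1 → sign +
step 1: pivot -2 → sign −
step 2: pivot -4 → sign −
step 3: pivot -6 → sign −
step 4: row/col 4 already zero → sign 0
signature = (1, 3, 1)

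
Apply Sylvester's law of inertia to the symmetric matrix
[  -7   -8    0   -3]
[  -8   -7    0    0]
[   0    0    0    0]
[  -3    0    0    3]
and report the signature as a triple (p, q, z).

Answer: (1, 2, 1)

Derivation:
step 0: pivot -7 → sign −
step 1: pivot 15/7 → sign +
step 2: pivot -6/5 → sign −
step 3: row/col 3 already zero → sign 0
signature = (1, 2, 1)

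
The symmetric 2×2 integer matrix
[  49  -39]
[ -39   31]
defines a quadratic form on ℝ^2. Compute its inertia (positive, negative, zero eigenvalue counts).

step 0: pivot 49 → sign +
step 1: pivot -2/49 → sign −
signature = (1, 1, 0)

Answer: (1, 1, 0)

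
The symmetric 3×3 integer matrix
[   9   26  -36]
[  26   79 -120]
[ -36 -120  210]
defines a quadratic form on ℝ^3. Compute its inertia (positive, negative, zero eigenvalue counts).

step 0: pivot 9 → sign +
step 1: pivot 35/9 → sign +
step 2: pivot 6/35 → sign +
signature = (3, 0, 0)

Answer: (3, 0, 0)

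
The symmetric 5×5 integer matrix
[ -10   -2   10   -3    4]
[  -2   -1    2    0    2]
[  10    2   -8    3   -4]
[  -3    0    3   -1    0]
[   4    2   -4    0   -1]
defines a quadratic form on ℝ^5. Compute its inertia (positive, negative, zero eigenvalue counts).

Answer: (3, 2, 0)

Derivation:
step 0: pivot -10 → sign −
step 1: pivot -3/5 → sign −
step 2: pivot 2 → sign +
step 3: pivot 1/2 → sign +
step 4: pivot 3 → sign +
signature = (3, 2, 0)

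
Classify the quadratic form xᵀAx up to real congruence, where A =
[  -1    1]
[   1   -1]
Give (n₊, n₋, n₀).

Answer: (0, 1, 1)

Derivation:
step 0: pivot -1 → sign −
step 1: row/col 1 already zero → sign 0
signature = (0, 1, 1)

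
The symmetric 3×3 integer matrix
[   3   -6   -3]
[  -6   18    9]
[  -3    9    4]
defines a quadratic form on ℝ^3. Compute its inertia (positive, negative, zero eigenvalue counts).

Answer: (2, 1, 0)

Derivation:
step 0: pivot 3 → sign +
step 1: pivot 6 → sign +
step 2: pivot -1/2 → sign −
signature = (2, 1, 0)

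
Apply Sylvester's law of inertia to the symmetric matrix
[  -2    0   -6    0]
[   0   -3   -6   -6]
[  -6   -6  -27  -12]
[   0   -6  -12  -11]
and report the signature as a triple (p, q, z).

step 0: pivot -2 → sign −
step 1: pivot -3 → sign −
step 2: pivot 3 → sign +
step 3: pivot 1 → sign +
signature = (2, 2, 0)

Answer: (2, 2, 0)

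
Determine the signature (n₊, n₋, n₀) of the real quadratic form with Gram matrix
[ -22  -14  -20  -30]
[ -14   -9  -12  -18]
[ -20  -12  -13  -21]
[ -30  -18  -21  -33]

Answer: (2, 2, 0)

Derivation:
step 0: pivot -22 → sign −
step 1: pivot -1/11 → sign −
step 2: pivot 11 → sign +
step 3: pivot 6/11 → sign +
signature = (2, 2, 0)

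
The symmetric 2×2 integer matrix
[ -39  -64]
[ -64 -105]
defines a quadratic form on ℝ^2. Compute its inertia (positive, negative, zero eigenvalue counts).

step 0: pivot -39 → sign −
step 1: pivot 1/39 → sign +
signature = (1, 1, 0)

Answer: (1, 1, 0)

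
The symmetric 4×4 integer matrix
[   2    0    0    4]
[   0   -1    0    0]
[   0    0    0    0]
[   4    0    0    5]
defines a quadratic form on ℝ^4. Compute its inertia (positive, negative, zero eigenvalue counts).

step 0: pivot 2 → sign +
step 1: pivot -1 → sign −
step 2: pivot -3 → sign −
step 3: row/col 3 already zero → sign 0
signature = (1, 2, 1)

Answer: (1, 2, 1)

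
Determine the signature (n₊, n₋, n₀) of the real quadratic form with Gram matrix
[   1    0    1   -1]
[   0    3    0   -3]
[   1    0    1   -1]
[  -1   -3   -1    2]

step 0: pivot 1 → sign +
step 1: pivot 3 → sign +
step 2: pivot -2 → sign −
step 3: row/col 3 already zero → sign 0
signature = (2, 1, 1)

Answer: (2, 1, 1)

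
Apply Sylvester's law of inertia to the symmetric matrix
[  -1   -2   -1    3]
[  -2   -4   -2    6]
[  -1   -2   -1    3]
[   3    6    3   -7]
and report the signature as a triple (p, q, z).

step 0: pivot -1 → sign −
step 1: pivot 2 → sign +
step 2: row/col 2 already zero → sign 0
step 3: row/col 3 already zero → sign 0
signature = (1, 1, 2)

Answer: (1, 1, 2)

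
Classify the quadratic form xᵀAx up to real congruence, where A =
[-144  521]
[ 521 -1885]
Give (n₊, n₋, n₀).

Answer: (1, 1, 0)

Derivation:
step 0: pivot -144 → sign −
step 1: pivot 1/144 → sign +
signature = (1, 1, 0)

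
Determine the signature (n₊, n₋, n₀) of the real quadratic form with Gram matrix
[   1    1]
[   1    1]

step 0: pivot 1 → sign +
step 1: row/col 1 already zero → sign 0
signature = (1, 0, 1)

Answer: (1, 0, 1)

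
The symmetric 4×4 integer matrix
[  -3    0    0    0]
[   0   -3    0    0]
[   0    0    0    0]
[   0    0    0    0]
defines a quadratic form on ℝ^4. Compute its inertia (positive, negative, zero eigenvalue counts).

step 0: pivot -3 → sign −
step 1: pivot -3 → sign −
step 2: row/col 2 already zero → sign 0
step 3: row/col 3 already zero → sign 0
signature = (0, 2, 2)

Answer: (0, 2, 2)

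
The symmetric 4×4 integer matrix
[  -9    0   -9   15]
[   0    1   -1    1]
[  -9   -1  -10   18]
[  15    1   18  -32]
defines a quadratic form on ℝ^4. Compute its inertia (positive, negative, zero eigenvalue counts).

step 0: pivot -9 → sign −
step 1: pivot 1 → sign +
step 2: pivot -2 → sign −
step 3: row/col 3 already zero → sign 0
signature = (1, 2, 1)

Answer: (1, 2, 1)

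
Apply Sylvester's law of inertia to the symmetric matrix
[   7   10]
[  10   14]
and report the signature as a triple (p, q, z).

step 0: pivot 7 → sign +
step 1: pivot -2/7 → sign −
signature = (1, 1, 0)

Answer: (1, 1, 0)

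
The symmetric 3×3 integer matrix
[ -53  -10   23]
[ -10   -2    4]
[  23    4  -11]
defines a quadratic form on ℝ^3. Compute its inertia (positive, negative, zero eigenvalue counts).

Answer: (0, 2, 1)

Derivation:
step 0: pivot -53 → sign −
step 1: pivot -6/53 → sign −
step 2: row/col 2 already zero → sign 0
signature = (0, 2, 1)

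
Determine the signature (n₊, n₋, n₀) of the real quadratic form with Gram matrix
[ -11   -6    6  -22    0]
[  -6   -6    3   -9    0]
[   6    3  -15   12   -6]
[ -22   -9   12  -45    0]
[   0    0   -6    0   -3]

step 0: pivot -11 → sign −
step 1: pivot -30/11 → sign −
step 2: pivot -117/10 → sign −
step 3: pivot 30/13 → sign +
step 4: pivot 1/15 → sign +
signature = (2, 3, 0)

Answer: (2, 3, 0)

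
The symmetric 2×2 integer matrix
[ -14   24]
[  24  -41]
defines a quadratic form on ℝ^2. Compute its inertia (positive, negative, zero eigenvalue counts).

Answer: (1, 1, 0)

Derivation:
step 0: pivot -14 → sign −
step 1: pivot 1/7 → sign +
signature = (1, 1, 0)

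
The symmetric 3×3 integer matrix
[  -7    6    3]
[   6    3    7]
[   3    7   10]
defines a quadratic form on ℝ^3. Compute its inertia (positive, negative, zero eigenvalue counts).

step 0: pivot -7 → sign −
step 1: pivot 57/7 → sign +
step 2: pivot 2/57 → sign +
signature = (2, 1, 0)

Answer: (2, 1, 0)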